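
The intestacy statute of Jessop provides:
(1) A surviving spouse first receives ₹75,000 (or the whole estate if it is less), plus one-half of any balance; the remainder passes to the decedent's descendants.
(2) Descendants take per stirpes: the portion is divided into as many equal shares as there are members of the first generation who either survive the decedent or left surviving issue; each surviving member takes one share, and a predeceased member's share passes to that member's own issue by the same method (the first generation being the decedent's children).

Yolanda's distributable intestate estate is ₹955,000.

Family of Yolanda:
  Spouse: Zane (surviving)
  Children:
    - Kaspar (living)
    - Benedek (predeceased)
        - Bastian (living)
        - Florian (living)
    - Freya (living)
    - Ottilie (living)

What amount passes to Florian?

Florian receives ₹55,000.

Zane first takes ₹75,000, leaving a balance of ₹880,000. Zane then takes one-half of the balance (₹440,000), for a total of ₹515,000. The remaining ₹440,000 passes to the descendants.
The descendants' portion (₹440,000) is divided into 4 shares of ₹110,000: Kaspar, Freya, and Ottilie each take ₹110,000; Benedek's ₹110,000 share passes to Benedek's issue.
Benedek's share (₹110,000) is divided into 2 shares of ₹55,000: Bastian and Florian each take ₹55,000.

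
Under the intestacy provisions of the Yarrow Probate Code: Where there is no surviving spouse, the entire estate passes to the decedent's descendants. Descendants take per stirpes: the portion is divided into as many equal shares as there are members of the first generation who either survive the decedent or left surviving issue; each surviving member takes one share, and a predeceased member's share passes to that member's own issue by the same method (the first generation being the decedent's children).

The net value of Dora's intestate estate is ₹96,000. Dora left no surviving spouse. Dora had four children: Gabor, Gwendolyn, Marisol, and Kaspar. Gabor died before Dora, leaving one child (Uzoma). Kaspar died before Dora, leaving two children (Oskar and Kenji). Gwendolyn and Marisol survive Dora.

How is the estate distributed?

The entire ₹96,000 passes to the descendants.
That amount (₹96,000) is divided into 4 shares of ₹24,000: Gwendolyn and Marisol each take ₹24,000; Gabor's ₹24,000 share passes to Gabor's issue; Kaspar's ₹24,000 share passes to Kaspar's issue.
Gabor's share (₹24,000) passes entirely to Uzoma.
Kaspar's share (₹24,000) is divided into 2 shares of ₹12,000: Oskar and Kenji each take ₹12,000.

Uzoma: ₹24,000; Gwendolyn: ₹24,000; Marisol: ₹24,000; Oskar: ₹12,000; Kenji: ₹12,000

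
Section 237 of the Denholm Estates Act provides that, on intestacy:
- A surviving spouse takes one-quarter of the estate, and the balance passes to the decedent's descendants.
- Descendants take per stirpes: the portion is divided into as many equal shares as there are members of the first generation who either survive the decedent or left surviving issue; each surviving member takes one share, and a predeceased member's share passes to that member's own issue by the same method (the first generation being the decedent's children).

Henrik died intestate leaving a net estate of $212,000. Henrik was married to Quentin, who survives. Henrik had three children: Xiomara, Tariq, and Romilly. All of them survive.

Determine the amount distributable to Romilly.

Quentin takes one-quarter of $212,000 = $53,000. The remaining $159,000 passes to the descendants.
The descendants' portion ($159,000) is divided into 3 shares of $53,000: Xiomara, Tariq, and Romilly each take $53,000.

Romilly receives $53,000.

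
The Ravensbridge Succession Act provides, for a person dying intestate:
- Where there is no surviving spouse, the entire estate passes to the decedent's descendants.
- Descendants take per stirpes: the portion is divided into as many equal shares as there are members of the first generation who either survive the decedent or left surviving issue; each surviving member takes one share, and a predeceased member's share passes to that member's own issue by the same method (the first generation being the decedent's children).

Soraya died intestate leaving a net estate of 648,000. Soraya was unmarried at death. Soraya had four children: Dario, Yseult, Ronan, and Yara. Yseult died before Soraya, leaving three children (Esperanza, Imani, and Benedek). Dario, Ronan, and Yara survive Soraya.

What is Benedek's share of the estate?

Benedek receives 54,000.

The entire 648,000 passes to the descendants.
That amount (648,000) is divided into 4 shares of 162,000: Dario, Ronan, and Yara each take 162,000; Yseult's 162,000 share passes to Yseult's issue.
Yseult's share (162,000) is divided into 3 shares of 54,000: Esperanza, Imani, and Benedek each take 54,000.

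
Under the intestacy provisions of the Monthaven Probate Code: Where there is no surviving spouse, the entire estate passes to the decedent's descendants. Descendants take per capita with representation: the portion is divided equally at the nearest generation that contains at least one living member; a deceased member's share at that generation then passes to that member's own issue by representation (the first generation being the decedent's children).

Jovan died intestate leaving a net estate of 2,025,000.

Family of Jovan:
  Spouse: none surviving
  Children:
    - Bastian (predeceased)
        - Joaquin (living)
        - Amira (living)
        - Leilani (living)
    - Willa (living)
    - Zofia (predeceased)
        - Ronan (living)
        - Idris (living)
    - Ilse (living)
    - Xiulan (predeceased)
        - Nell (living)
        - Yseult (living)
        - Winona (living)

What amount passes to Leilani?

Leilani receives 135,000.

The entire 2,025,000 passes to the descendants.
That amount (2,025,000) is divided into 5 shares of 405,000: Willa and Ilse each take 405,000; Bastian's 405,000 share passes to Bastian's issue; Zofia's 405,000 share passes to Zofia's issue; Xiulan's 405,000 share passes to Xiulan's issue.
Bastian's share (405,000) is divided into 3 shares of 135,000: Joaquin, Amira, and Leilani each take 135,000.
Zofia's share (405,000) is divided into 2 shares of 202,500: Ronan and Idris each take 202,500.
Xiulan's share (405,000) is divided into 3 shares of 135,000: Nell, Yseult, and Winona each take 135,000.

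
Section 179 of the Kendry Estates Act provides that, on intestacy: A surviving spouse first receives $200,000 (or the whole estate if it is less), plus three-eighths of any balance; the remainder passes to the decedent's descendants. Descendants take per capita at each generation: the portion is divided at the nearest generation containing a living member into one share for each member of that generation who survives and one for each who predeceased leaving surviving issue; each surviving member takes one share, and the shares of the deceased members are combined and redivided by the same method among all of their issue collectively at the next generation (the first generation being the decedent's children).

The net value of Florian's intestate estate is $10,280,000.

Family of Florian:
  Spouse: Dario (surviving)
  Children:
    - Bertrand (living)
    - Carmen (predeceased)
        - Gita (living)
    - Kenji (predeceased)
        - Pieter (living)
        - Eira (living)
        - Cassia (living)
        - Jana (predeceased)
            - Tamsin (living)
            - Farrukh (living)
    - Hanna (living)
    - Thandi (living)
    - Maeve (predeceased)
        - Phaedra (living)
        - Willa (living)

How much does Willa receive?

Willa receives $450,000.

Dario first takes $200,000, leaving a balance of $10,080,000. Dario then takes three-eighths of the balance ($3,780,000), for a total of $3,980,000. The remaining $6,300,000 passes to the descendants.
The descendants' portion ($6,300,000) is divided at the children's generation into 6 shares of $1,050,000. Bertrand, Hanna, and Thandi each take $1,050,000. The 3 shares of the deceased (Carmen, Kenji, and Maeve) are combined into a pool of $3,150,000.
That pool ($3,150,000) is divided at the grandchildren's generation into 7 shares of $450,000. Gita, Pieter, Eira, Cassia, Phaedra, and Willa each take $450,000. The remaining share for the deceased Jana ($450,000) is carried to the next generation.
That pool ($450,000) is divided at the great-grandchildren's generation equally among Tamsin and Farrukh: $225,000 each.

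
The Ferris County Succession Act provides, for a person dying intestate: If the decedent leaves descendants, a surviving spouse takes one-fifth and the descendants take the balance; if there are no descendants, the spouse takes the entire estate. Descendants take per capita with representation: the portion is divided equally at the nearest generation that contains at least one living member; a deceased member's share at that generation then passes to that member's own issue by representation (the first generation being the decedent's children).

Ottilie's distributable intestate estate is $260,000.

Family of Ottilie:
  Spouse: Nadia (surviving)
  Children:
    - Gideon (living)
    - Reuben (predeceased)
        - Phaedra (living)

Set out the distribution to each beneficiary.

Nadia: $52,000; Gideon: $104,000; Phaedra: $104,000

Nadia takes one-fifth of $260,000 = $52,000. The remaining $208,000 passes to the descendants.
The descendants' portion ($208,000) is divided into 2 shares of $104,000: Gideon takes $104,000; Reuben's $104,000 share passes to Reuben's issue.
Reuben's share ($104,000) passes entirely to Phaedra.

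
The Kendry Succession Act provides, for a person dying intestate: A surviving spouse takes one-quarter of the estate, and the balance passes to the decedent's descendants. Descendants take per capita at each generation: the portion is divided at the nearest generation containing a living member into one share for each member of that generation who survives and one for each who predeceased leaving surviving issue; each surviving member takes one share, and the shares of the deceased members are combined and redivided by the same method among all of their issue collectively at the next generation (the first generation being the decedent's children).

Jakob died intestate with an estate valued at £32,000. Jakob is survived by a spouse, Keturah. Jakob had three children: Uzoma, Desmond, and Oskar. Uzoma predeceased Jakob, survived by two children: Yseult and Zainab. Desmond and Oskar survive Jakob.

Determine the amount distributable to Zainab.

Keturah takes one-quarter of £32,000 = £8,000. The remaining £24,000 passes to the descendants.
The descendants' portion (£24,000) is divided at the children's generation into 3 shares of £8,000. Desmond and Oskar each take £8,000. The remaining share for the deceased Uzoma (£8,000) is carried to the next generation.
That pool (£8,000) is divided at the grandchildren's generation equally among Yseult and Zainab: £4,000 each.

Zainab receives £4,000.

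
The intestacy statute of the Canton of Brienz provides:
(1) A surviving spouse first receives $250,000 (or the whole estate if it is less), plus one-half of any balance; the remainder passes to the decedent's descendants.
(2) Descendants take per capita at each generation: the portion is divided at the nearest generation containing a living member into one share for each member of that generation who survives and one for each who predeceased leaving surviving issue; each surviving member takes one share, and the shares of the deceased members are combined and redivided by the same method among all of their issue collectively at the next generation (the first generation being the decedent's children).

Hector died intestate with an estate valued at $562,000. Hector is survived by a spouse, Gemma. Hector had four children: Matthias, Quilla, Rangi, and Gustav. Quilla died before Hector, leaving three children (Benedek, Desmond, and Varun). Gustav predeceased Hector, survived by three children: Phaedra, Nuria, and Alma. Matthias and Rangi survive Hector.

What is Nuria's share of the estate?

Gemma first takes $250,000, leaving a balance of $312,000. Gemma then takes one-half of the balance ($156,000), for a total of $406,000. The remaining $156,000 passes to the descendants.
The descendants' portion ($156,000) is divided at the children's generation into 4 shares of $39,000. Matthias and Rangi each take $39,000. The 2 shares of the deceased (Quilla and Gustav) are combined into a pool of $78,000.
That pool ($78,000) is divided at the grandchildren's generation equally among Benedek, Desmond, Varun, Phaedra, Nuria, and Alma: $13,000 each.

Nuria receives $13,000.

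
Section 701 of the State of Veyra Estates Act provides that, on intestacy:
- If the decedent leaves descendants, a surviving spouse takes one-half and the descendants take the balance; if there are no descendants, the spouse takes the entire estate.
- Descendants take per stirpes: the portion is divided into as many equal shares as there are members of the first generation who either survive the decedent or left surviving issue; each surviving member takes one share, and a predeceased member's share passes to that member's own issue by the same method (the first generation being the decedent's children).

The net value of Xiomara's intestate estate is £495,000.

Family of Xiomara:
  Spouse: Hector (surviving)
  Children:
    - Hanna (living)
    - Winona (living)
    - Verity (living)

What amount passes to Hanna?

Hanna receives £82,500.

Hector takes one-half of £495,000 = £247,500. The remaining £247,500 passes to the descendants.
The descendants' portion (£247,500) is divided into 3 shares of £82,500: Hanna, Winona, and Verity each take £82,500.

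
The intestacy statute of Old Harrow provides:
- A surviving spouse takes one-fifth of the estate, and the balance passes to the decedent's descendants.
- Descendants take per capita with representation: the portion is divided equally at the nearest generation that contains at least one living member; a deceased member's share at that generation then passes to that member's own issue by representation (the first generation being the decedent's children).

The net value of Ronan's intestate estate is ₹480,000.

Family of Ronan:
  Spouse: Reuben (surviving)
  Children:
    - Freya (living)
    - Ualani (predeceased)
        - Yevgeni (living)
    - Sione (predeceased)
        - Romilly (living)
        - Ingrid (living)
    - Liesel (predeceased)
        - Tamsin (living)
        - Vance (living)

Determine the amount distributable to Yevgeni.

Yevgeni receives ₹96,000.

Reuben takes one-fifth of ₹480,000 = ₹96,000. The remaining ₹384,000 passes to the descendants.
The descendants' portion (₹384,000) is divided into 4 shares of ₹96,000: Freya takes ₹96,000; Ualani's ₹96,000 share passes to Ualani's issue; Sione's ₹96,000 share passes to Sione's issue; Liesel's ₹96,000 share passes to Liesel's issue.
Ualani's share (₹96,000) passes entirely to Yevgeni.
Sione's share (₹96,000) is divided into 2 shares of ₹48,000: Romilly and Ingrid each take ₹48,000.
Liesel's share (₹96,000) is divided into 2 shares of ₹48,000: Tamsin and Vance each take ₹48,000.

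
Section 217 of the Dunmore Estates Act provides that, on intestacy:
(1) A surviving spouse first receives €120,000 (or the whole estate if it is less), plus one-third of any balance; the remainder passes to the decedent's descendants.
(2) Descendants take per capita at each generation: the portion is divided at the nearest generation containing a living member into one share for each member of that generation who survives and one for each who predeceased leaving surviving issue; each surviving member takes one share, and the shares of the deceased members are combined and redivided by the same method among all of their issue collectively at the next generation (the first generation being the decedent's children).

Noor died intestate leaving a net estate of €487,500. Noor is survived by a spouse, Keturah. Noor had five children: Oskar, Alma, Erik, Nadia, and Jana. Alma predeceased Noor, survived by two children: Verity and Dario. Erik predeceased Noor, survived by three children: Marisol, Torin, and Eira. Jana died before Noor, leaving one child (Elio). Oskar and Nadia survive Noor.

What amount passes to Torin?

Torin receives €24,500.

Keturah first takes €120,000, leaving a balance of €367,500. Keturah then takes one-third of the balance (€122,500), for a total of €242,500. The remaining €245,000 passes to the descendants.
The descendants' portion (€245,000) is divided at the children's generation into 5 shares of €49,000. Oskar and Nadia each take €49,000. The 3 shares of the deceased (Alma, Erik, and Jana) are combined into a pool of €147,000.
That pool (€147,000) is divided at the grandchildren's generation equally among Verity, Dario, Marisol, Torin, Eira, and Elio: €24,500 each.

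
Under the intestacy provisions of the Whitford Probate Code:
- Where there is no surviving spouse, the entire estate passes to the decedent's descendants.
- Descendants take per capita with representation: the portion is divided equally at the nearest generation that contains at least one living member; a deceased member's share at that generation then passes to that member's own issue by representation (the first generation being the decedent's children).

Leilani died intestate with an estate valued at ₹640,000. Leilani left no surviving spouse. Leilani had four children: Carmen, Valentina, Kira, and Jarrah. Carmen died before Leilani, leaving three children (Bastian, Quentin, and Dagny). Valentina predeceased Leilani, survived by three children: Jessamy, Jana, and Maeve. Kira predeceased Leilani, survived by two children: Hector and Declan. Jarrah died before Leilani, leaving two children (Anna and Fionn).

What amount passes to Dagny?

The entire ₹640,000 passes to the descendants.
No child survives, so the initial division is made at the grandchildren's generation.
That amount (₹640,000) is divided into 10 shares of ₹64,000: Bastian, Quentin, Dagny, Jessamy, Jana, Maeve, Hector, Declan, Anna, and Fionn each take ₹64,000.

Dagny receives ₹64,000.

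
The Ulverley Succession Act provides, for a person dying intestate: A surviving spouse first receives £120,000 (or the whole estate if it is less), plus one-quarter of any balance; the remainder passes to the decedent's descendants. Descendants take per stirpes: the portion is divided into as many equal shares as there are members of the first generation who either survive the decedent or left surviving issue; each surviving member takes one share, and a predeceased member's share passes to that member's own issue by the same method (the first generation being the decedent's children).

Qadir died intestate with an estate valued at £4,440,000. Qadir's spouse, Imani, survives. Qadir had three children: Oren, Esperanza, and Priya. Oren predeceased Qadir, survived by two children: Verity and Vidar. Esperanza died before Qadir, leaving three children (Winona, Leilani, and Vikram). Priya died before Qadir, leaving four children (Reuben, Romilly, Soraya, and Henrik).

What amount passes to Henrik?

Imani first takes £120,000, leaving a balance of £4,320,000. Imani then takes one-quarter of the balance (£1,080,000), for a total of £1,200,000. The remaining £3,240,000 passes to the descendants.
The descendants' portion (£3,240,000) is divided into 3 shares of £1,080,000: Oren's £1,080,000 share passes to Oren's issue; Esperanza's £1,080,000 share passes to Esperanza's issue; Priya's £1,080,000 share passes to Priya's issue.
Oren's share (£1,080,000) is divided into 2 shares of £540,000: Verity and Vidar each take £540,000.
Esperanza's share (£1,080,000) is divided into 3 shares of £360,000: Winona, Leilani, and Vikram each take £360,000.
Priya's share (£1,080,000) is divided into 4 shares of £270,000: Reuben, Romilly, Soraya, and Henrik each take £270,000.

Henrik receives £270,000.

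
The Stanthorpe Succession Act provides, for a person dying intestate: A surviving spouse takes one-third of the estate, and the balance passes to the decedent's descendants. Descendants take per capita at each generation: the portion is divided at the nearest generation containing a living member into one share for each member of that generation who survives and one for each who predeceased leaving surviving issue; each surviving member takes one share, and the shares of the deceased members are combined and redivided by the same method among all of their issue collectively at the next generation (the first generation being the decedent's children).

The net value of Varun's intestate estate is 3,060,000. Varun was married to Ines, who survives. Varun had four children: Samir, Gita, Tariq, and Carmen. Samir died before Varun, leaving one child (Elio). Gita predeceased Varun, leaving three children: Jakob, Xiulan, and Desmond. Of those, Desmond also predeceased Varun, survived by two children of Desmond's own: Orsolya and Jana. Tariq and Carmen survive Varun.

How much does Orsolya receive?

Ines takes one-third of 3,060,000 = 1,020,000. The remaining 2,040,000 passes to the descendants.
The descendants' portion (2,040,000) is divided at the children's generation into 4 shares of 510,000. Tariq and Carmen each take 510,000. The 2 shares of the deceased (Samir and Gita) are combined into a pool of 1,020,000.
That pool (1,020,000) is divided at the grandchildren's generation into 4 shares of 255,000. Elio, Jakob, and Xiulan each take 255,000. The remaining share for the deceased Desmond (255,000) is carried to the next generation.
That pool (255,000) is divided at the great-grandchildren's generation equally among Orsolya and Jana: 127,500 each.

Orsolya receives 127,500.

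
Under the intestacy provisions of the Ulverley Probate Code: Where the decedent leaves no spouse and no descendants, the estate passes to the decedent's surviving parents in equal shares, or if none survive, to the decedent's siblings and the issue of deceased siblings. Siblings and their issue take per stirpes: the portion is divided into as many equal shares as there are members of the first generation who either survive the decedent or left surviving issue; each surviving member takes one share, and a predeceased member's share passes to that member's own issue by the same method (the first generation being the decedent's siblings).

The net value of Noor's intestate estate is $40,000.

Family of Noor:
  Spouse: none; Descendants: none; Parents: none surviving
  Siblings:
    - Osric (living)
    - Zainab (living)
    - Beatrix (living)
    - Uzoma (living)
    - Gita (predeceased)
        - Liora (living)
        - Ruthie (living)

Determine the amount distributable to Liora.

The entire $40,000 passes to the siblings and their issue.
That amount ($40,000) is divided into 5 shares of $8,000: Osric, Zainab, Beatrix, and Uzoma each take $8,000; Gita's $8,000 share passes to Gita's issue.
Gita's share ($8,000) is divided into 2 shares of $4,000: Liora and Ruthie each take $4,000.

Liora receives $4,000.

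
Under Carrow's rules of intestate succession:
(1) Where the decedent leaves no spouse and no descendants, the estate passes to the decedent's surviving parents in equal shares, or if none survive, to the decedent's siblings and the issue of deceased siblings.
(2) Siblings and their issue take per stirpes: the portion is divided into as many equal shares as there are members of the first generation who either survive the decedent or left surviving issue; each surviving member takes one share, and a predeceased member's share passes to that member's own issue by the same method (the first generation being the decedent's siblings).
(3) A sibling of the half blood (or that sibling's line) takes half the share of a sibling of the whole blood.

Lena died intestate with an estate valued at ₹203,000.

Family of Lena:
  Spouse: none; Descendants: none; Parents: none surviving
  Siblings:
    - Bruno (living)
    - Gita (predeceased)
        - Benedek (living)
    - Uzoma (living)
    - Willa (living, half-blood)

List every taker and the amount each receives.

The entire ₹203,000 passes to the siblings and their issue.
Counting each half-blood sibling's line as half a unit, there are 7/2 units in ₹203,000, so one unit is ₹58,000. Whole-blood lines (Bruno, Gita, and Uzoma) take ₹58,000 each; half-blood lines (Willa) take ₹29,000 each.
Gita's share (₹58,000) passes entirely to Benedek.

Bruno: ₹58,000; Benedek: ₹58,000; Uzoma: ₹58,000; Willa: ₹29,000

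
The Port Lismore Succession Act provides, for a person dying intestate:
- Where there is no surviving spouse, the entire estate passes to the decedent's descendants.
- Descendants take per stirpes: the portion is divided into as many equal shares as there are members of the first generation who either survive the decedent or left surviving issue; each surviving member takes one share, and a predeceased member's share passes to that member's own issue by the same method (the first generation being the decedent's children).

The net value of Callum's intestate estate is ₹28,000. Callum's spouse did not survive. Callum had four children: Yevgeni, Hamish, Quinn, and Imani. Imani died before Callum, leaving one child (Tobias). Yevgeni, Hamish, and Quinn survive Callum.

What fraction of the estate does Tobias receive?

The entire ₹28,000 passes to the descendants.
That amount (₹28,000) is divided into 4 shares of ₹7,000: Yevgeni, Hamish, and Quinn each take ₹7,000; Imani's ₹7,000 share passes to Imani's issue.
Imani's share (₹7,000) passes entirely to Tobias.

Tobias receives 1/4 of the estate.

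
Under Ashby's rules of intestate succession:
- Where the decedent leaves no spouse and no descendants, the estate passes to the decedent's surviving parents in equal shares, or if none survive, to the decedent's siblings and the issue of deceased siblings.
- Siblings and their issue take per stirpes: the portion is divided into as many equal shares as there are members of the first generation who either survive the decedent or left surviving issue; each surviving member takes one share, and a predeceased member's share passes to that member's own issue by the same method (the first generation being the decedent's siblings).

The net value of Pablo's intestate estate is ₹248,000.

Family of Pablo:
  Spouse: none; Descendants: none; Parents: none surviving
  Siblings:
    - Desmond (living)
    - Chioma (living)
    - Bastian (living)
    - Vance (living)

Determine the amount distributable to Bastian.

Bastian receives ₹62,000.

The entire ₹248,000 passes to the siblings and their issue.
That amount (₹248,000) is divided into 4 shares of ₹62,000: Desmond, Chioma, Bastian, and Vance each take ₹62,000.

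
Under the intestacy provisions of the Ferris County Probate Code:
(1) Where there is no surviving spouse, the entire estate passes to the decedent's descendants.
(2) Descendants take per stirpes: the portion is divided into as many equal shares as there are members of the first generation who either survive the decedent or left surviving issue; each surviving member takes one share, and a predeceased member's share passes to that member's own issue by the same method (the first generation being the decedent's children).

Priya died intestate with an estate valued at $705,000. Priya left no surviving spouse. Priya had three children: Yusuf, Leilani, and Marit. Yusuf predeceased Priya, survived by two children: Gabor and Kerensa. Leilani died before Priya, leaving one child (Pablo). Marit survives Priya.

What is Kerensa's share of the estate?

Kerensa receives $117,500.

The entire $705,000 passes to the descendants.
That amount ($705,000) is divided into 3 shares of $235,000: Marit takes $235,000; Yusuf's $235,000 share passes to Yusuf's issue; Leilani's $235,000 share passes to Leilani's issue.
Yusuf's share ($235,000) is divided into 2 shares of $117,500: Gabor and Kerensa each take $117,500.
Leilani's share ($235,000) passes entirely to Pablo.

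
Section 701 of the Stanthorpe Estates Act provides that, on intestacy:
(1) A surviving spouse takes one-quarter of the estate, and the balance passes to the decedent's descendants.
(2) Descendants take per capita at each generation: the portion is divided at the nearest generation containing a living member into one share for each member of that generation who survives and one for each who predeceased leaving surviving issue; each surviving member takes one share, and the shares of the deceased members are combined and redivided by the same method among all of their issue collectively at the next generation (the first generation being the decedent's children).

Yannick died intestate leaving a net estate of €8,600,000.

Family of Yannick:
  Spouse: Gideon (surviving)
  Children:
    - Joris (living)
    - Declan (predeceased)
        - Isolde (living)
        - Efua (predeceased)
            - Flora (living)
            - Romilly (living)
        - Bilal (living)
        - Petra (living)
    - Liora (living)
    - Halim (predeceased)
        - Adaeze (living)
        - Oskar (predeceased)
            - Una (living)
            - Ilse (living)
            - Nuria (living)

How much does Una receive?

Una receives €215,000.

Gideon takes one-quarter of €8,600,000 = €2,150,000. The remaining €6,450,000 passes to the descendants.
The descendants' portion (€6,450,000) is divided at the children's generation into 4 shares of €1,612,500. Joris and Liora each take €1,612,500. The 2 shares of the deceased (Declan and Halim) are combined into a pool of €3,225,000.
That pool (€3,225,000) is divided at the grandchildren's generation into 6 shares of €537,500. Isolde, Bilal, Petra, and Adaeze each take €537,500. The 2 shares of the deceased (Efua and Oskar) are combined into a pool of €1,075,000.
That pool (€1,075,000) is divided at the great-grandchildren's generation equally among Flora, Romilly, Una, Ilse, and Nuria: €215,000 each.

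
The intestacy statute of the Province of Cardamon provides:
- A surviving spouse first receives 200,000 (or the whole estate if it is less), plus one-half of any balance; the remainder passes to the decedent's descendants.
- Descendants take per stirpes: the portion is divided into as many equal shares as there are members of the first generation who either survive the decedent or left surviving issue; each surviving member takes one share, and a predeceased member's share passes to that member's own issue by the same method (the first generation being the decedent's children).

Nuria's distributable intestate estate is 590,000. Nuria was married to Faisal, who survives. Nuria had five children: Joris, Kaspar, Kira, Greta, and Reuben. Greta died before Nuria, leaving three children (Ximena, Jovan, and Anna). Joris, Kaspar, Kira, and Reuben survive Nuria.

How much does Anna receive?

Faisal first takes 200,000, leaving a balance of 390,000. Faisal then takes one-half of the balance (195,000), for a total of 395,000. The remaining 195,000 passes to the descendants.
The descendants' portion (195,000) is divided into 5 shares of 39,000: Joris, Kaspar, Kira, and Reuben each take 39,000; Greta's 39,000 share passes to Greta's issue.
Greta's share (39,000) is divided into 3 shares of 13,000: Ximena, Jovan, and Anna each take 13,000.

Anna receives 13,000.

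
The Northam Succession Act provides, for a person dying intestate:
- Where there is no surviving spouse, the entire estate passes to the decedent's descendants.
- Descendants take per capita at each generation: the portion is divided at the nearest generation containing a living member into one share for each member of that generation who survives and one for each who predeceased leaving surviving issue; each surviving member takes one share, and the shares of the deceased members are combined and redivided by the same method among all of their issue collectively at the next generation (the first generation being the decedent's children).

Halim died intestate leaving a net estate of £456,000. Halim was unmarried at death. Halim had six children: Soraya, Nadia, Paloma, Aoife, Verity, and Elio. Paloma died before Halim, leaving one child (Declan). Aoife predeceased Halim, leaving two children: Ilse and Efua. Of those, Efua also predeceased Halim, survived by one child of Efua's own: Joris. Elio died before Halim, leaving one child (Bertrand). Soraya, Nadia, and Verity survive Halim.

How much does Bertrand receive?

Bertrand receives £57,000.

The entire £456,000 passes to the descendants.
That amount (£456,000) is divided at the children's generation into 6 shares of £76,000. Soraya, Nadia, and Verity each take £76,000. The 3 shares of the deceased (Paloma, Aoife, and Elio) are combined into a pool of £228,000.
That pool (£228,000) is divided at the grandchildren's generation into 4 shares of £57,000. Declan, Ilse, and Bertrand each take £57,000. The remaining share for the deceased Efua (£57,000) is carried to the next generation.
That pool (£57,000) passes entirely to Joris, the sole taker at the great-grandchildren's generation.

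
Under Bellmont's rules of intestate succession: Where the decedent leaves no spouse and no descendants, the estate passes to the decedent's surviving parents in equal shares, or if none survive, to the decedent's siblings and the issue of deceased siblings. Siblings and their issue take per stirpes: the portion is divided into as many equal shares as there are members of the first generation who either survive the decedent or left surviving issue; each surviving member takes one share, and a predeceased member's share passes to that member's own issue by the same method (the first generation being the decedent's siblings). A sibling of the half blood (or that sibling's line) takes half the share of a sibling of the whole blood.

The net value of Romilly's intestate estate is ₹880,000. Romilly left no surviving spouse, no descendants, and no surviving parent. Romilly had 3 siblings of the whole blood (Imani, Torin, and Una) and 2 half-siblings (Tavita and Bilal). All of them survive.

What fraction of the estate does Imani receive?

The entire ₹880,000 passes to the siblings and their issue.
Counting each half-blood sibling's line as half a unit, there are 4 units in ₹880,000, so one unit is ₹220,000. Whole-blood lines (Imani, Torin, and Una) take ₹220,000 each; half-blood lines (Tavita and Bilal) take ₹110,000 each.

Imani receives 1/4 of the estate.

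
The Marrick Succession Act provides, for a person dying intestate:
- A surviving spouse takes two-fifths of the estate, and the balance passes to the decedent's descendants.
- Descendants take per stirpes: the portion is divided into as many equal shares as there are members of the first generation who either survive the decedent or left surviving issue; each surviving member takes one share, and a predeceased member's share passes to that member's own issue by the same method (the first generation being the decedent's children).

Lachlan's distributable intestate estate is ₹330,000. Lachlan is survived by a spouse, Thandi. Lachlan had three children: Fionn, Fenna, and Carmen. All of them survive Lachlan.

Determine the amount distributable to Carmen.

Thandi takes two-fifths of ₹330,000 = ₹132,000. The remaining ₹198,000 passes to the descendants.
The descendants' portion (₹198,000) is divided into 3 shares of ₹66,000: Fionn, Fenna, and Carmen each take ₹66,000.

Carmen receives ₹66,000.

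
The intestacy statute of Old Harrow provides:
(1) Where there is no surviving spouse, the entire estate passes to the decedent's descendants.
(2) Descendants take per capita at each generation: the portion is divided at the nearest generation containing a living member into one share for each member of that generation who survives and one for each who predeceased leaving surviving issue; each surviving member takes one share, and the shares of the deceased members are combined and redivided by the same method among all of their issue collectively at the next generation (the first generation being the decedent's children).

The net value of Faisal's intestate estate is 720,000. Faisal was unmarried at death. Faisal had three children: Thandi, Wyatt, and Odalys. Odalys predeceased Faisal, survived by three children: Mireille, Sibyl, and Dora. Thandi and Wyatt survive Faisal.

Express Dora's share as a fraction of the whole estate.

Dora receives 1/9 of the estate.

The entire 720,000 passes to the descendants.
That amount (720,000) is divided at the children's generation into 3 shares of 240,000. Thandi and Wyatt each take 240,000. The remaining share for the deceased Odalys (240,000) is carried to the next generation.
That pool (240,000) is divided at the grandchildren's generation equally among Mireille, Sibyl, and Dora: 80,000 each.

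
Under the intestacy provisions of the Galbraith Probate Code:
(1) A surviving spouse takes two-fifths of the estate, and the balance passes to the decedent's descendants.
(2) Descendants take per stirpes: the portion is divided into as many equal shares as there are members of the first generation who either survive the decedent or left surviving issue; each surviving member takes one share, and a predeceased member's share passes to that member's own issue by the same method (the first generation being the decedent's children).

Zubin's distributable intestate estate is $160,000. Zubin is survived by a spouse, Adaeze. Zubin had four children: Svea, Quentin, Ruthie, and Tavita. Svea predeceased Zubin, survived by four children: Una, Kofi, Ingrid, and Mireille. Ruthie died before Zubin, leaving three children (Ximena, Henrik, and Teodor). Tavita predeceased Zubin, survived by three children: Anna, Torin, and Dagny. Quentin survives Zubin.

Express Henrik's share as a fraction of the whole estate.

Henrik receives 1/20 of the estate.

Adaeze takes two-fifths of $160,000 = $64,000. The remaining $96,000 passes to the descendants.
The descendants' portion ($96,000) is divided into 4 shares of $24,000: Quentin takes $24,000; Svea's $24,000 share passes to Svea's issue; Ruthie's $24,000 share passes to Ruthie's issue; Tavita's $24,000 share passes to Tavita's issue.
Svea's share ($24,000) is divided into 4 shares of $6,000: Una, Kofi, Ingrid, and Mireille each take $6,000.
Ruthie's share ($24,000) is divided into 3 shares of $8,000: Ximena, Henrik, and Teodor each take $8,000.
Tavita's share ($24,000) is divided into 3 shares of $8,000: Anna, Torin, and Dagny each take $8,000.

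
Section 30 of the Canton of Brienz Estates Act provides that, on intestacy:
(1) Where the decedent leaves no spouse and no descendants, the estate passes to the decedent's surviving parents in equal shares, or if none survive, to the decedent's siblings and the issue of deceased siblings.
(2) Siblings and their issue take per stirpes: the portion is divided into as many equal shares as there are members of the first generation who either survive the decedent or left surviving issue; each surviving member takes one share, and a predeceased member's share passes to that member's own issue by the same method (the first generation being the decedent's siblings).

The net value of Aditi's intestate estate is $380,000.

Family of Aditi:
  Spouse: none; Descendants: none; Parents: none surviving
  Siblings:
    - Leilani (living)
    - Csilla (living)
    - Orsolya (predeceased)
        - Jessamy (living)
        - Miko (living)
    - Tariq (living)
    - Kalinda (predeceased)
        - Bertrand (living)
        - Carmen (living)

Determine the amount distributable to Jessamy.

Jessamy receives $38,000.

The entire $380,000 passes to the siblings and their issue.
That amount ($380,000) is divided into 5 shares of $76,000: Leilani, Csilla, and Tariq each take $76,000; Orsolya's $76,000 share passes to Orsolya's issue; Kalinda's $76,000 share passes to Kalinda's issue.
Orsolya's share ($76,000) is divided into 2 shares of $38,000: Jessamy and Miko each take $38,000.
Kalinda's share ($76,000) is divided into 2 shares of $38,000: Bertrand and Carmen each take $38,000.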